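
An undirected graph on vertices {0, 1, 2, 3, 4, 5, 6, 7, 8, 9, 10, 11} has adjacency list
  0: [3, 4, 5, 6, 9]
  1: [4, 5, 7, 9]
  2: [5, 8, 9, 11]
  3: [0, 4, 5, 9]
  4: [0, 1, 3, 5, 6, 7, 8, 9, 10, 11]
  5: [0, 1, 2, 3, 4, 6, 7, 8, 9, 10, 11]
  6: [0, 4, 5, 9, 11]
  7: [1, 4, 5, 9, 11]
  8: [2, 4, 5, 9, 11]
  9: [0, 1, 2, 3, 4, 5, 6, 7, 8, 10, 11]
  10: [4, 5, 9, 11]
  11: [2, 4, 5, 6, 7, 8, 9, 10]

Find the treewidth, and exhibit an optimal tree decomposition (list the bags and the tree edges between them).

Each bag holds 5 vertices, so the decomposition has width 4, which upper-bounds the treewidth. On the other hand G contains the 5-clique {2, 5, 8, 9, 11}. A clique must lie in a single bag of any decomposition, so no decomposition can have width below 4. Hence tw(G) = 4 exactly.

Treewidth 4.
One such decomposition:
Bags: B1 = {4, 5, 7, 9, 11}  B2 = {4, 5, 6, 9, 11}  B3 = {0, 4, 5, 6, 9}  B4 = {4, 5, 9, 10, 11}  B5 = {4, 5, 8, 9, 11}  B6 = {1, 4, 5, 7, 9}  B7 = {2, 5, 8, 9, 11}  B8 = {0, 3, 4, 5, 9}
Tree: B1–B2, B2–B3, B2–B4, B2–B5, B1–B6, B5–B7, B3–B8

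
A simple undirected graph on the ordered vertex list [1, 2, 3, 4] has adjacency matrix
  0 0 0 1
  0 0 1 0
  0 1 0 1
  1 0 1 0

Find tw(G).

A width-1 tree decomposition is:
Bags: B1 = {1, 4}  B2 = {3, 4}  B3 = {2, 3}
Tree: B1–B2, B2–B3
Each bag holds 2 vertices, so the decomposition has width 1, which upper-bounds the treewidth. Since G has at least one edge (e.g. 1–4), it is not an edgeless graph, so tw(G) ≥ 1. The upper and lower bounds meet at 1, so that is the treewidth.

1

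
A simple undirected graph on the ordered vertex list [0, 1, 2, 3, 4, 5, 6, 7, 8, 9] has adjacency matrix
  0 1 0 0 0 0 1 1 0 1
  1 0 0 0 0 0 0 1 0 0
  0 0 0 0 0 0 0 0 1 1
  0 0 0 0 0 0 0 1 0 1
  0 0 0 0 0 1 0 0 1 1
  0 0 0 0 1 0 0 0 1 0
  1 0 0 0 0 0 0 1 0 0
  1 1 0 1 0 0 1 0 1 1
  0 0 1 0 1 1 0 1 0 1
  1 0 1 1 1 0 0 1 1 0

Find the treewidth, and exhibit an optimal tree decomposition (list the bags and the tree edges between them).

Treewidth 2.
One such decomposition:
Bags: B1 = {4, 8, 9}  B2 = {7, 8, 9}  B3 = {0, 7, 9}  B4 = {2, 8, 9}  B5 = {3, 7, 9}  B6 = {0, 6, 7}  B7 = {0, 1, 7}  B8 = {4, 5, 8}
Tree: B1–B2, B2–B3, B1–B4, B2–B5, B3–B6, B3–B7, B1–B8

Every bag has size at most 3, so the width is 3 − 1 = 2 and tw(G) ≤ 2. Conversely, {2, 8, 9} is a clique of size 3, and the vertices of any clique must share a bag in every tree decomposition; so some bag has ≥ 3 vertices and tw(G) ≥ 2. Therefore the treewidth is 2.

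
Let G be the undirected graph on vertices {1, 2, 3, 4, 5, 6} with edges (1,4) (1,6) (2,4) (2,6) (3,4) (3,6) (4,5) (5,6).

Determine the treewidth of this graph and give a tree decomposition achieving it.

Each bag holds 3 vertices, so the decomposition has width 2, which upper-bounds the treewidth. Since 4–5–6–3–4 is a cycle in G, G is not acyclic. Forests are exactly the graphs of treewidth ≤ 1, so tw(G) ≥ 2. Combining the bounds, tw(G) = 2.

Treewidth 2.
One optimal decomposition is:
Bags: B1 = {4, 5, 6}  B2 = {3, 4, 6}  B3 = {1, 4, 6}  B4 = {2, 4, 6}
Tree: B1–B2, B2–B3, B3–B4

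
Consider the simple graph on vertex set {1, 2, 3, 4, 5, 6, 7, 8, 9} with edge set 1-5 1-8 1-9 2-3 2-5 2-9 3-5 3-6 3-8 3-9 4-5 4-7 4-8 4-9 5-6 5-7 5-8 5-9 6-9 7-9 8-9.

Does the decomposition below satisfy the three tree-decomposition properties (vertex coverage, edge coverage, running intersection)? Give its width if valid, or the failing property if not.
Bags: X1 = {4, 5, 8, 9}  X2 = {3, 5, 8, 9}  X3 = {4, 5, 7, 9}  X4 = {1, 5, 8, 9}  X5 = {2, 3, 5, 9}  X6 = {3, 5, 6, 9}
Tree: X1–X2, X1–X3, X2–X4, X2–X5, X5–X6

Yes; width 3.

Vertex coverage: the bags together contain {1, 2, 3, 4, 5, 6, 7, 8, 9}, the full vertex set. Edge coverage: each edge of G has both endpoints in at least one bag. Running intersection: for every vertex, the bags containing it form a connected subtree. All three properties hold, so this is a valid tree decomposition of width max|bag| − 1 = 3, and hence tw(G) ≤ 3.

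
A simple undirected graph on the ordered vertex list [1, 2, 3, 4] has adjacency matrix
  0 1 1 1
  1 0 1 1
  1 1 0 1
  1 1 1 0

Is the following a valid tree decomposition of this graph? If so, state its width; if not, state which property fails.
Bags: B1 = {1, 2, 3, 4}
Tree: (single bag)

Every vertex of G appears in some bag (union = {1, 2, 3, 4}); every edge is covered by a bag; and for each vertex v the set of bags containing v is connected in the bag tree. The decomposition is therefore valid. The largest bag has 4 vertices, so the width is 3.

Yes; width 3.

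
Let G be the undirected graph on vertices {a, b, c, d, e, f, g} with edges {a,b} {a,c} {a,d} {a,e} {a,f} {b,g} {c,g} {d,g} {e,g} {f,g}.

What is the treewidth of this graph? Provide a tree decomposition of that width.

The largest bag has 3 vertices, giving width 2; this decomposition certifies tw(G) ≤ 2. Since a–e–g–b–a is a cycle in G, G is not acyclic. Forests are exactly the graphs of treewidth ≤ 1, so tw(G) ≥ 2. Therefore the treewidth is 2.

Treewidth 2.
One such decomposition:
Bags: B1 = {a, e, g}  B2 = {a, b, g}  B3 = {a, f, g}  B4 = {a, d, g}  B5 = {a, c, g}
Tree: B1–B2, B2–B3, B3–B4, B4–B5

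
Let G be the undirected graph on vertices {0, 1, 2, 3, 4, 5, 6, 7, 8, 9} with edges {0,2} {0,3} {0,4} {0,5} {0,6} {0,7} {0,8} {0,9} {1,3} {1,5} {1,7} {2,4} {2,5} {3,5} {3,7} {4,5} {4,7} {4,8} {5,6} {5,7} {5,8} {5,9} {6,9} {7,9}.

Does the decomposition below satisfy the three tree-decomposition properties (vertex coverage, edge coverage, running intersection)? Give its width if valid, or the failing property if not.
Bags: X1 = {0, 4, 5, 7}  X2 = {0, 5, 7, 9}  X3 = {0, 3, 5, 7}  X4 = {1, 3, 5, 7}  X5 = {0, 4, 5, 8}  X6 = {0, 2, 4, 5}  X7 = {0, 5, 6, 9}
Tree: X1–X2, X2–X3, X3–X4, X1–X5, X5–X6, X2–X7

Checking the three conditions: (i) the bags cover all of {0, 1, 2, 3, 4, 5, 6, 7, 8, 9}; (ii) for each edge, some bag contains both endpoints; (iii) the bags containing any fixed vertex form a subtree. All hold, so the decomposition is valid with width 4 − 1 = 3.

Yes; width 3.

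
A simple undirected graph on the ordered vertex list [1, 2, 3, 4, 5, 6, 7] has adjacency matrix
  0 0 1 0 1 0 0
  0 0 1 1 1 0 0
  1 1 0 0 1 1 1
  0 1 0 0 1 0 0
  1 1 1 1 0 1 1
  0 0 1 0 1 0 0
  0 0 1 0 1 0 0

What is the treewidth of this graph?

2

A width-2 tree decomposition is:
Bags: B1 = {2, 3, 5}  B2 = {3, 5, 7}  B3 = {1, 3, 5}  B4 = {2, 4, 5}  B5 = {3, 5, 6}
Tree: B1–B2, B1–B3, B1–B4, B2–B5
Each bag holds 3 vertices, so the decomposition has width 2, which upper-bounds the treewidth. Conversely, {1, 3, 5} is a clique of size 3, and the vertices of any clique must share a bag in every tree decomposition; so some bag has ≥ 3 vertices and tw(G) ≥ 2. Hence tw(G) = 2 exactly.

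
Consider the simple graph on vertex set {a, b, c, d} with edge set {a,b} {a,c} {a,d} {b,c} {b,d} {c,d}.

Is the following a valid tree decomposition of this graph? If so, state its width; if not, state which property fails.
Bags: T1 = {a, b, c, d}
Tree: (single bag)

Every vertex of G appears in some bag (union = {a, b, c, d}); every edge is covered by a bag; and for each vertex v the set of bags containing v is connected in the bag tree. The decomposition is therefore valid. The largest bag has 4 vertices, so the width is 3.

Yes; width 3.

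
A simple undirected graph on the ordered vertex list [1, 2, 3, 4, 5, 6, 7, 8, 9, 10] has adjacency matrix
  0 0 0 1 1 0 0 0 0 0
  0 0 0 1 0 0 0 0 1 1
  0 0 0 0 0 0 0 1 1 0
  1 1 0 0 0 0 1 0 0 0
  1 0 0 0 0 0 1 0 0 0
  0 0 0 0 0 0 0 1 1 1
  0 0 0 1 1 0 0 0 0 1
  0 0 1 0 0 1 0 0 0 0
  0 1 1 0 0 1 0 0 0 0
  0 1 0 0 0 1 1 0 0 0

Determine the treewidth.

2

A width-2 tree decomposition is:
Bags: B1 = {3, 8, 9}  B2 = {6, 8, 9}  B3 = {2, 6, 9}  B4 = {2, 6, 10}  B5 = {2, 4, 10}  B6 = {4, 7, 10}  B7 = {1, 4, 7}  B8 = {1, 5, 7}
Tree: B1–B2, B2–B3, B3–B4, B4–B5, B5–B6, B6–B7, B7–B8
The largest bag has 3 vertices, giving width 2; this decomposition certifies tw(G) ≤ 2. Since 3–8–6–9–3 is a cycle in G, G is not acyclic. Forests are exactly the graphs of treewidth ≤ 1, so tw(G) ≥ 2. Therefore the treewidth is 2.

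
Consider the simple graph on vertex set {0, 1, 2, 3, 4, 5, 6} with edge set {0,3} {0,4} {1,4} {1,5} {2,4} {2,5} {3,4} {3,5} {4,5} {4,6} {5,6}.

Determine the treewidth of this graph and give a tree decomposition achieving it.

Treewidth 2.
One such decomposition:
Bags: B1 = {1, 4, 5}  B2 = {4, 5, 6}  B3 = {3, 4, 5}  B4 = {0, 3, 4}  B5 = {2, 4, 5}
Tree: B1–B2, B2–B3, B3–B4, B2–B5

Every bag has size at most 3, so the width is 3 − 1 = 2 and tw(G) ≤ 2. On the other hand G contains the 3-clique {0, 3, 4}. A clique must lie in a single bag of any decomposition, so no decomposition can have width below 2. Combining the bounds, tw(G) = 2.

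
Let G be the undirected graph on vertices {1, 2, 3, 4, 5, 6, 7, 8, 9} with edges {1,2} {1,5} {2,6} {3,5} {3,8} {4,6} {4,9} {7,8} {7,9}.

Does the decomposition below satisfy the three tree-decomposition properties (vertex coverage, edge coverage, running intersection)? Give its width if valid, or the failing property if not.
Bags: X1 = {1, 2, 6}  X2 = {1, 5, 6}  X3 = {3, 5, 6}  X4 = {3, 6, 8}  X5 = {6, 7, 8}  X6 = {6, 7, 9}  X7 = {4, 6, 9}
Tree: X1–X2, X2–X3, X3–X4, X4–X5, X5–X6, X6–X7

Yes; width 2.

Checking the three conditions: (i) the bags cover all of {1, 2, 3, 4, 5, 6, 7, 8, 9}; (ii) for each edge, some bag contains both endpoints; (iii) the bags containing any fixed vertex form a subtree. All hold, so the decomposition is valid with width 3 − 1 = 2.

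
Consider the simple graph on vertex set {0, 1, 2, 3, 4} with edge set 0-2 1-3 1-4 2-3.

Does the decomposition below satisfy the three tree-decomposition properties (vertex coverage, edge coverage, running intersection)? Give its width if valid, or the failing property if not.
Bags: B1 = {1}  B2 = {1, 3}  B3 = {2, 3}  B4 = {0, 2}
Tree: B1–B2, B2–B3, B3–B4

A tree decomposition must satisfy three properties: every vertex lies in some bag; for every edge, both endpoints lie together in some bag; and for every vertex, the bags containing it form a connected subtree. Here vertex 4 appears in no bag, so the decomposition is invalid.

No — vertex 4 appears in no bag.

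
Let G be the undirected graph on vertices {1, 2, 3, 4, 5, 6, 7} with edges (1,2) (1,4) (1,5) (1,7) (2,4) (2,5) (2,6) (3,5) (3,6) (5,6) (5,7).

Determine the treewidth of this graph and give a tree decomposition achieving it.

Treewidth 2.
Bags: B1 = {2, 5, 6}  B2 = {1, 2, 5}  B3 = {1, 5, 7}  B4 = {3, 5, 6}  B5 = {1, 2, 4}
Tree: B1–B2, B2–B3, B1–B4, B2–B5

Each bag holds 3 vertices, so the decomposition has width 2, which upper-bounds the treewidth. Conversely, {1, 2, 4} is a clique of size 3, and the vertices of any clique must share a bag in every tree decomposition; so some bag has ≥ 3 vertices and tw(G) ≥ 2. Hence tw(G) = 2 exactly.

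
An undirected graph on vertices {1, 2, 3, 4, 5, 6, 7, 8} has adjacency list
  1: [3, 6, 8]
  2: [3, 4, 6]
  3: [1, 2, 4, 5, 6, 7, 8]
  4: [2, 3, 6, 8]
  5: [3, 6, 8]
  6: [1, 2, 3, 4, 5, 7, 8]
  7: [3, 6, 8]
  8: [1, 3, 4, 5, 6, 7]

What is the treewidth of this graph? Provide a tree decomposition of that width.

Every bag has size at most 4, so the width is 4 − 1 = 3 and tw(G) ≤ 3. On the other hand G contains the 4-clique {1, 3, 6, 8}. A clique must lie in a single bag of any decomposition, so no decomposition can have width below 3. The upper and lower bounds meet at 3, so that is the treewidth.

Treewidth 3.
One such decomposition:
Bags: B1 = {1, 3, 6, 8}  B2 = {3, 5, 6, 8}  B3 = {3, 6, 7, 8}  B4 = {3, 4, 6, 8}  B5 = {2, 3, 4, 6}
Tree: B1–B2, B2–B3, B1–B4, B4–B5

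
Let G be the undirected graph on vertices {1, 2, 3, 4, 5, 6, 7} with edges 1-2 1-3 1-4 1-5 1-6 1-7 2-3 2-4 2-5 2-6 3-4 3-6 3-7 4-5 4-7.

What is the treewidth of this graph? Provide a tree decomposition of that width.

Treewidth 3.
Bags: B1 = {1, 2, 3, 4}  B2 = {1, 3, 4, 7}  B3 = {1, 2, 4, 5}  B4 = {1, 2, 3, 6}
Tree: B1–B2, B1–B3, B1–B4

Each bag holds 4 vertices, so the decomposition has width 3, which upper-bounds the treewidth. For the lower bound, the 4 vertices {1, 2, 3, 4} are pairwise adjacent, and any tree decomposition puts a clique entirely inside one bag — forcing width ≥ 3. Hence tw(G) = 3 exactly.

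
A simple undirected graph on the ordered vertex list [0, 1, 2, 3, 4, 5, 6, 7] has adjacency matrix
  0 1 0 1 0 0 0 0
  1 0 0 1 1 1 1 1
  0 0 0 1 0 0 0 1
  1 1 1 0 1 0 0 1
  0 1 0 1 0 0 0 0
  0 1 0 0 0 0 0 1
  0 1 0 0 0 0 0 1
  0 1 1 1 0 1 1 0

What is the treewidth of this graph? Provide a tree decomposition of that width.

Each bag holds 3 vertices, so the decomposition has width 2, which upper-bounds the treewidth. Conversely, {0, 1, 3} is a clique of size 3, and the vertices of any clique must share a bag in every tree decomposition; so some bag has ≥ 3 vertices and tw(G) ≥ 2. Hence tw(G) = 2 exactly.

Treewidth 2.
Bags: B1 = {1, 3, 7}  B2 = {2, 3, 7}  B3 = {1, 6, 7}  B4 = {1, 5, 7}  B5 = {0, 1, 3}  B6 = {1, 3, 4}
Tree: B1–B2, B1–B3, B1–B4, B1–B5, B5–B6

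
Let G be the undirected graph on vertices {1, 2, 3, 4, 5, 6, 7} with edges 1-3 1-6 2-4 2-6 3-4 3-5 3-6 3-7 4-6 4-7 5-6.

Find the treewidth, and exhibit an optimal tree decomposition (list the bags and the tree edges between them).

Every bag has size at most 3, so the width is 3 − 1 = 2 and tw(G) ≤ 2. Conversely, {2, 4, 6} is a clique of size 3, and the vertices of any clique must share a bag in every tree decomposition; so some bag has ≥ 3 vertices and tw(G) ≥ 2. Combining the bounds, tw(G) = 2.

Treewidth 2.
Bags: B1 = {3, 4, 7}  B2 = {3, 4, 6}  B3 = {2, 4, 6}  B4 = {1, 3, 6}  B5 = {3, 5, 6}
Tree: B1–B2, B2–B3, B2–B4, B2–B5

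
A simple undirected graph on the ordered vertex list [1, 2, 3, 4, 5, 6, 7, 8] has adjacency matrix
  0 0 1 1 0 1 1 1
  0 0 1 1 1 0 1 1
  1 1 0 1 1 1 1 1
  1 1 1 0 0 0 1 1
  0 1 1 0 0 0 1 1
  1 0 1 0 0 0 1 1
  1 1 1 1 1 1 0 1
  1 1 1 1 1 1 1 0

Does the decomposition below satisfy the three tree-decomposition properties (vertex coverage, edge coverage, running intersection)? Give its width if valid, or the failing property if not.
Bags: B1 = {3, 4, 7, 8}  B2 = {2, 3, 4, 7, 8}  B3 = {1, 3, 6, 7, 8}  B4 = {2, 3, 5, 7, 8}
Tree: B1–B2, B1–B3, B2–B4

A tree decomposition must satisfy three properties: every vertex lies in some bag; for every edge, both endpoints lie together in some bag; and for every vertex, the bags containing it form a connected subtree. Here edge (1,4) lies in no bag, so the decomposition is invalid.

No — edge (1,4) lies in no bag.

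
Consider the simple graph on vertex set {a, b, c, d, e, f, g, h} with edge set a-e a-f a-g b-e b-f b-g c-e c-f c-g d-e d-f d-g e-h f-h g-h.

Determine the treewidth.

3

A width-3 tree decomposition is:
Bags: B1 = {b, e, f, g}  B2 = {c, e, f, g}  B3 = {a, e, f, g}  B4 = {d, e, f, g}  B5 = {e, f, g, h}
Tree: B1–B2, B2–B3, B3–B4, B4–B5
Each bag holds 4 vertices, so the decomposition has width 3, which upper-bounds the treewidth. For the lower bound: the 4 vertex sets {b,g}, {c,e}, {f}, {a} are disjoint, each induces a connected subgraph, and every pair is joined by at least one edge of G. Contracting each set to a single vertex therefore yields K_{4} as a minor, and since treewidth is minor-monotone, tw(G) ≥ tw(K_{4}) = 3. The upper and lower bounds meet at 3, so that is the treewidth.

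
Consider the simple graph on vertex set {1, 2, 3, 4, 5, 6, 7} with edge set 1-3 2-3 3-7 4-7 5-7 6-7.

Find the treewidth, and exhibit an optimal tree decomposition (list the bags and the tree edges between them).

Every bag has size at most 2, so the width is 2 − 1 = 1 and tw(G) ≤ 1. Since G has at least one edge (e.g. 7–6), it is not an edgeless graph, so tw(G) ≥ 1. The upper and lower bounds meet at 1, so that is the treewidth.

Treewidth 1.
One optimal decomposition is:
Bags: B1 = {6, 7}  B2 = {3, 7}  B3 = {1, 3}  B4 = {5, 7}  B5 = {2, 3}  B6 = {4, 7}
Tree: B1–B2, B2–B3, B1–B4, B3–B5, B2–B6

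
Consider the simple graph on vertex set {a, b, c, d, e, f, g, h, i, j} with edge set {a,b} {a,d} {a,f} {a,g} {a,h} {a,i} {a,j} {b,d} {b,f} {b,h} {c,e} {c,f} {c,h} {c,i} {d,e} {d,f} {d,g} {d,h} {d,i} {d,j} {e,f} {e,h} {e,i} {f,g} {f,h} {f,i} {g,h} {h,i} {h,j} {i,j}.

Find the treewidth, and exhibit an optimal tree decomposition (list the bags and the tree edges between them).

Treewidth 4.
One such decomposition:
Bags: B1 = {a, d, f, h, i}  B2 = {a, b, d, f, h}  B3 = {d, e, f, h, i}  B4 = {c, e, f, h, i}  B5 = {a, d, h, i, j}  B6 = {a, d, f, g, h}
Tree: B1–B2, B1–B3, B3–B4, B1–B5, B1–B6

Each bag holds 5 vertices, so the decomposition has width 4, which upper-bounds the treewidth. For the lower bound, the 5 vertices {a, d, h, i, j} are pairwise adjacent, and any tree decomposition puts a clique entirely inside one bag — forcing width ≥ 4. The upper and lower bounds meet at 4, so that is the treewidth.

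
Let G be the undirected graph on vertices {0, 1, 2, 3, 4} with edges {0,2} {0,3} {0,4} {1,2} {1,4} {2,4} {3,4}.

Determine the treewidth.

A width-2 tree decomposition is:
Bags: B1 = {1, 2, 4}  B2 = {0, 2, 4}  B3 = {0, 3, 4}
Tree: B1–B2, B2–B3
The largest bag has 3 vertices, giving width 2; this decomposition certifies tw(G) ≤ 2. On the other hand G contains the 3-clique {0, 2, 4}. A clique must lie in a single bag of any decomposition, so no decomposition can have width below 2. Combining the bounds, tw(G) = 2.

2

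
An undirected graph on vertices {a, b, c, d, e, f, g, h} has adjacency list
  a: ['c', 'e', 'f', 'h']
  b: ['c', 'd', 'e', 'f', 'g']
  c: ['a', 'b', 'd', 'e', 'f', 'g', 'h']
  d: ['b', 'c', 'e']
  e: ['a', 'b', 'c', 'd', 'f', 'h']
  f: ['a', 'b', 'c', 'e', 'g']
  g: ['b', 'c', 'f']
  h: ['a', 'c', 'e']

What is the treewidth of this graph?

A width-3 tree decomposition is:
Bags: B1 = {b, c, e, f}  B2 = {b, c, d, e}  B3 = {b, c, f, g}  B4 = {a, c, e, f}  B5 = {a, c, e, h}
Tree: B1–B2, B1–B3, B1–B4, B4–B5
Every bag has size at most 4, so the width is 4 − 1 = 3 and tw(G) ≤ 3. For the lower bound, the 4 vertices {b, c, f, g} are pairwise adjacent, and any tree decomposition puts a clique entirely inside one bag — forcing width ≥ 3. Combining the bounds, tw(G) = 3.

3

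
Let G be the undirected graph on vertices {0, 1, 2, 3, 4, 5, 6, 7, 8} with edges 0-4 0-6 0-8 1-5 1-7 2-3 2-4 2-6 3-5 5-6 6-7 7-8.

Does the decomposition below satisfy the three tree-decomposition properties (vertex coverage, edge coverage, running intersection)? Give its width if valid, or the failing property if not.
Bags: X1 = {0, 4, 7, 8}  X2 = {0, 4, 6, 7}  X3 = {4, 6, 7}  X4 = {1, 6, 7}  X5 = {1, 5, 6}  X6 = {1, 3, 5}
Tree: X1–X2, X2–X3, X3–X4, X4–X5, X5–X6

A tree decomposition must satisfy three properties: every vertex lies in some bag; for every edge, both endpoints lie together in some bag; and for every vertex, the bags containing it form a connected subtree. Here vertex 2 appears in no bag, so the decomposition is invalid.

No — vertex 2 appears in no bag.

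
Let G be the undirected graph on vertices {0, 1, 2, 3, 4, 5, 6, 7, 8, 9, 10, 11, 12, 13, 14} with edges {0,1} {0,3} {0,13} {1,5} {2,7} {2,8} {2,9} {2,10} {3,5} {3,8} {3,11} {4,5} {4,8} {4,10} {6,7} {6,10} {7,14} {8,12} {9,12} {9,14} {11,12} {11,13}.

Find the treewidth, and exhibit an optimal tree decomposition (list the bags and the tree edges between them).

Each bag holds 4 vertices, so the decomposition has width 3, which upper-bounds the treewidth. For the lower bound: the 4 vertex sets {0,1,13}, {11}, {3}, {4,5,8,12} are disjoint, each induces a connected subgraph, and every pair is joined by at least one edge of G. Contracting each set to a single vertex therefore yields K_{4} as a minor, and since treewidth is minor-monotone, tw(G) ≥ tw(K_{4}) = 3. Hence tw(G) = 3 exactly.

Treewidth 3.
Bags: B1 = {0, 1, 11, 13}  B2 = {0, 1, 3, 11}  B3 = {1, 3, 5, 11}  B4 = {3, 5, 11, 12}  B5 = {3, 5, 8, 12}  B6 = {4, 5, 8, 12}  B7 = {4, 8, 9, 12}  B8 = {2, 4, 8, 9}  B9 = {2, 4, 9, 10}  B10 = {2, 9, 10, 14}  B11 = {2, 7, 10, 14}  B12 = {6, 7, 10, 14}
Tree: B1–B2, B2–B3, B3–B4, B4–B5, B5–B6, B6–B7, B7–B8, B8–B9, B9–B10, B10–B11, B11–B12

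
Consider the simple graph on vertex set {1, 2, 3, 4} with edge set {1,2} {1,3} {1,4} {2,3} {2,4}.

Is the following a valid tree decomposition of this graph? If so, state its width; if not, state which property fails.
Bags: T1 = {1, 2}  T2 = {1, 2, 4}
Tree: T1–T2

No — vertex 3 appears in no bag.

A tree decomposition must satisfy three properties: every vertex lies in some bag; for every edge, both endpoints lie together in some bag; and for every vertex, the bags containing it form a connected subtree. Here vertex 3 appears in no bag, so the decomposition is invalid.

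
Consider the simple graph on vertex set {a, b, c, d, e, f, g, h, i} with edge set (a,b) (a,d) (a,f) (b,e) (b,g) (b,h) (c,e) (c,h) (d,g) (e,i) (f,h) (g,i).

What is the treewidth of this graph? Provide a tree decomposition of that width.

Treewidth 3.
Bags: B1 = {a, d, g, i}  B2 = {a, b, g, i}  B3 = {a, b, e, i}  B4 = {a, b, e, f}  B5 = {b, e, f, h}  B6 = {c, e, f, h}
Tree: B1–B2, B2–B3, B3–B4, B4–B5, B5–B6

Every bag has size at most 4, so the width is 4 − 1 = 3 and tw(G) ≤ 3. For the lower bound: the 4 vertex sets {d,g,i}, {a}, {b}, {c,e,f,h} are disjoint, each induces a connected subgraph, and every pair is joined by at least one edge of G. Contracting each set to a single vertex therefore yields K_{4} as a minor, and since treewidth is minor-monotone, tw(G) ≥ tw(K_{4}) = 3. Hence tw(G) = 3 exactly.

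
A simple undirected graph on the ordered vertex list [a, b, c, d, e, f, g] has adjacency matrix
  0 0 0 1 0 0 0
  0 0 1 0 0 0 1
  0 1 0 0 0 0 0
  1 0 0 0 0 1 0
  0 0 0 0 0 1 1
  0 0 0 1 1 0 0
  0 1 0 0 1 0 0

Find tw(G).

1

A width-1 tree decomposition is:
Bags: B1 = {b, c}  B2 = {b, g}  B3 = {e, g}  B4 = {e, f}  B5 = {d, f}  B6 = {a, d}
Tree: B1–B2, B2–B3, B3–B4, B4–B5, B5–B6
Every bag has size at most 2, so the width is 2 − 1 = 1 and tw(G) ≤ 1. Any graph with an edge has treewidth ≥ 1, and G has the edge c–b. Therefore the treewidth is 1.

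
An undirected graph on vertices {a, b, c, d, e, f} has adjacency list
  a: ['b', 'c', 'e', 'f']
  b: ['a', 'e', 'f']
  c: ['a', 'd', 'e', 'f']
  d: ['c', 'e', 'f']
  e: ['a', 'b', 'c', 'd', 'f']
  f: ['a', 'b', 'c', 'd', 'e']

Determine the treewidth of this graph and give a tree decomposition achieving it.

Treewidth 3.
Bags: B1 = {c, d, e, f}  B2 = {a, c, e, f}  B3 = {a, b, e, f}
Tree: B1–B2, B2–B3

Every bag has size at most 4, so the width is 4 − 1 = 3 and tw(G) ≤ 3. On the other hand G contains the 4-clique {c, d, e, f}. A clique must lie in a single bag of any decomposition, so no decomposition can have width below 3. The upper and lower bounds meet at 3, so that is the treewidth.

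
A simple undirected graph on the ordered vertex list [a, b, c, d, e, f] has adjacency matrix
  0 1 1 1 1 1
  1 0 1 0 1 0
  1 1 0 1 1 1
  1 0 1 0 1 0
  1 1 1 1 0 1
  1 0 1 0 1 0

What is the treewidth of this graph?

A width-3 tree decomposition is:
Bags: B1 = {a, b, c, e}  B2 = {a, c, d, e}  B3 = {a, c, e, f}
Tree: B1–B2, B2–B3
The largest bag has 4 vertices, giving width 3; this decomposition certifies tw(G) ≤ 3. For the lower bound, the 4 vertices {a, c, d, e} are pairwise adjacent, and any tree decomposition puts a clique entirely inside one bag — forcing width ≥ 3. Hence tw(G) = 3 exactly.

3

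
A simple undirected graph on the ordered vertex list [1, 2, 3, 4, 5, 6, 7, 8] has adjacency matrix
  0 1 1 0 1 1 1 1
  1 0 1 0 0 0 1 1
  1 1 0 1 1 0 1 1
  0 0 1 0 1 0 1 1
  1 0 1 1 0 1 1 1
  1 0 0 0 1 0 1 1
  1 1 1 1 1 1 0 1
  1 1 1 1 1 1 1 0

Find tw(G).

4

A width-4 tree decomposition is:
Bags: B1 = {1, 5, 6, 7, 8}  B2 = {1, 3, 5, 7, 8}  B3 = {3, 4, 5, 7, 8}  B4 = {1, 2, 3, 7, 8}
Tree: B1–B2, B2–B3, B2–B4
Every bag has size at most 5, so the width is 5 − 1 = 4 and tw(G) ≤ 4. For the lower bound, the 5 vertices {1, 2, 3, 7, 8} are pairwise adjacent, and any tree decomposition puts a clique entirely inside one bag — forcing width ≥ 4. Combining the bounds, tw(G) = 4.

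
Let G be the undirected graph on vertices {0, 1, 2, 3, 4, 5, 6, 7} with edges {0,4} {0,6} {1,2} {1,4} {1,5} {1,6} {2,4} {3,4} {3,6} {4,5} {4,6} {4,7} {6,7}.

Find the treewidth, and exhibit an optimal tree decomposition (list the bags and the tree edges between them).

Treewidth 2.
One such decomposition:
Bags: B1 = {0, 4, 6}  B2 = {4, 6, 7}  B3 = {3, 4, 6}  B4 = {1, 4, 6}  B5 = {1, 2, 4}  B6 = {1, 4, 5}
Tree: B1–B2, B2–B3, B2–B4, B4–B5, B5–B6

Every bag has size at most 3, so the width is 3 − 1 = 2 and tw(G) ≤ 2. For the lower bound, the 3 vertices {1, 2, 4} are pairwise adjacent, and any tree decomposition puts a clique entirely inside one bag — forcing width ≥ 2. The upper and lower bounds meet at 2, so that is the treewidth.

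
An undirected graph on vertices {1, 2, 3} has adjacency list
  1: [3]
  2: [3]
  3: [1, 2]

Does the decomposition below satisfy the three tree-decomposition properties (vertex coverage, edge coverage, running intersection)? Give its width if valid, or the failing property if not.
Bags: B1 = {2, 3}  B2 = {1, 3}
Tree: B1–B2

Yes; width 1.

Vertex coverage: the bags together contain {1, 2, 3}, the full vertex set. Edge coverage: each edge of G has both endpoints in at least one bag. Running intersection: for every vertex, the bags containing it form a connected subtree. All three properties hold, so this is a valid tree decomposition of width max|bag| − 1 = 1, and hence tw(G) ≤ 1.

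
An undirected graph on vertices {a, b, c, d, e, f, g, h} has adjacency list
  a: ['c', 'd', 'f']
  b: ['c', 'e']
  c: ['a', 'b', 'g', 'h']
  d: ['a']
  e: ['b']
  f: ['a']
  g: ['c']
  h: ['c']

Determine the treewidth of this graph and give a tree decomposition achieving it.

Each bag holds 2 vertices, so the decomposition has width 1, which upper-bounds the treewidth. Any graph with an edge has treewidth ≥ 1, and G has the edge a–c. Therefore the treewidth is 1.

Treewidth 1.
One optimal decomposition is:
Bags: B1 = {a, c}  B2 = {b, c}  B3 = {a, f}  B4 = {b, e}  B5 = {c, g}  B6 = {c, h}  B7 = {a, d}
Tree: B1–B2, B1–B3, B2–B4, B2–B5, B5–B6, B1–B7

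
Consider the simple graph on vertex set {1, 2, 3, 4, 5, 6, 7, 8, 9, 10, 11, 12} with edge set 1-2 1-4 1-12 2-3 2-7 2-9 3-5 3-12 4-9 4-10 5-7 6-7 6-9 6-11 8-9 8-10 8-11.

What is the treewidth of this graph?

3

A width-3 tree decomposition is:
Bags: B1 = {3, 5, 7, 12}  B2 = {2, 3, 7, 12}  B3 = {1, 2, 7, 12}  B4 = {1, 2, 6, 7}  B5 = {1, 2, 6, 9}  B6 = {1, 4, 6, 9}  B7 = {4, 6, 9, 11}  B8 = {4, 8, 9, 11}  B9 = {4, 8, 10, 11}
Tree: B1–B2, B2–B3, B3–B4, B4–B5, B5–B6, B6–B7, B7–B8, B8–B9
Each bag holds 4 vertices, so the decomposition has width 3, which upper-bounds the treewidth. For the lower bound: the 4 vertex sets {3,5,12}, {7}, {2}, {1,4,6,9} are disjoint, each induces a connected subgraph, and every pair is joined by at least one edge of G. Contracting each set to a single vertex therefore yields K_{4} as a minor, and since treewidth is minor-monotone, tw(G) ≥ tw(K_{4}) = 3. The upper and lower bounds meet at 3, so that is the treewidth.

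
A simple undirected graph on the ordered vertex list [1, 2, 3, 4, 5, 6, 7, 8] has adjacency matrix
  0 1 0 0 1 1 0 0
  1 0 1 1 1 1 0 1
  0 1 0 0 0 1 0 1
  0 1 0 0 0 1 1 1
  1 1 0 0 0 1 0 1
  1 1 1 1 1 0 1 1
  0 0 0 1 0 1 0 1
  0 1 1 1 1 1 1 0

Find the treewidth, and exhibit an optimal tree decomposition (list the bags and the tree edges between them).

Treewidth 3.
Bags: B1 = {2, 4, 6, 8}  B2 = {2, 5, 6, 8}  B3 = {2, 3, 6, 8}  B4 = {1, 2, 5, 6}  B5 = {4, 6, 7, 8}
Tree: B1–B2, B1–B3, B2–B4, B1–B5

Every bag has size at most 4, so the width is 4 − 1 = 3 and tw(G) ≤ 3. For the lower bound, the 4 vertices {2, 3, 6, 8} are pairwise adjacent, and any tree decomposition puts a clique entirely inside one bag — forcing width ≥ 3. Hence tw(G) = 3 exactly.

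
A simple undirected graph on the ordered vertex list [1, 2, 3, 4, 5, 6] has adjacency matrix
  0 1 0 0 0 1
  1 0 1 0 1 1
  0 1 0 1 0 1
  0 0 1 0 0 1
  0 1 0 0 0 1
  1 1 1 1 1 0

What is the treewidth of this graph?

A width-2 tree decomposition is:
Bags: B1 = {1, 2, 6}  B2 = {2, 3, 6}  B3 = {2, 5, 6}  B4 = {3, 4, 6}
Tree: B1–B2, B2–B3, B2–B4
Each bag holds 3 vertices, so the decomposition has width 2, which upper-bounds the treewidth. For the lower bound, the 3 vertices {1, 2, 6} are pairwise adjacent, and any tree decomposition puts a clique entirely inside one bag — forcing width ≥ 2. The upper and lower bounds meet at 2, so that is the treewidth.

2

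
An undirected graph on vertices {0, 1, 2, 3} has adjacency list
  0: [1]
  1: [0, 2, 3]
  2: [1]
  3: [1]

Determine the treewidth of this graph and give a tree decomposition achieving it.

Treewidth 1.
Bags: B1 = {1, 3}  B2 = {0, 1}  B3 = {1, 2}
Tree: B1–B2, B2–B3

The largest bag has 2 vertices, giving width 1; this decomposition certifies tw(G) ≤ 1. G has an edge, so its treewidth is at least 1. The upper and lower bounds meet at 1, so that is the treewidth.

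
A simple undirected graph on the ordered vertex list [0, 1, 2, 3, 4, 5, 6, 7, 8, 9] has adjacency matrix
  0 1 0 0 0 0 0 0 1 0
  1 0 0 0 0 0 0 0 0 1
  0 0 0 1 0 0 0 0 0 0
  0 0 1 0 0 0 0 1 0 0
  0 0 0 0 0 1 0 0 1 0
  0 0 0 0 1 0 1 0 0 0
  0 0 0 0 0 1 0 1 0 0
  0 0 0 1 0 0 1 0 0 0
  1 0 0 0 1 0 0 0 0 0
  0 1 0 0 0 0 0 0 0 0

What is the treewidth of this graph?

A width-1 tree decomposition is:
Bags: B1 = {1, 9}  B2 = {0, 1}  B3 = {0, 8}  B4 = {4, 8}  B5 = {4, 5}  B6 = {5, 6}  B7 = {6, 7}  B8 = {3, 7}  B9 = {2, 3}
Tree: B1–B2, B2–B3, B3–B4, B4–B5, B5–B6, B6–B7, B7–B8, B8–B9
Every bag has size at most 2, so the width is 2 − 1 = 1 and tw(G) ≤ 1. G has an edge, so its treewidth is at least 1. Hence tw(G) = 1 exactly.

1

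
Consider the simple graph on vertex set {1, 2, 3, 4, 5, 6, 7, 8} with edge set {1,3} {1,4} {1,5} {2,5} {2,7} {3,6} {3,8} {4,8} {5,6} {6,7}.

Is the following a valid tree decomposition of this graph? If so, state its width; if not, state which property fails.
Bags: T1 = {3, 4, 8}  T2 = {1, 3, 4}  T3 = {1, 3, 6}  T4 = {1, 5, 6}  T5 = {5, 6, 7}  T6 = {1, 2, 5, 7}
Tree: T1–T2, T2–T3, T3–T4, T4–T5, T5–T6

No — bags containing vertex 1 are not connected in the tree.

A tree decomposition must satisfy three properties: every vertex lies in some bag; for every edge, both endpoints lie together in some bag; and for every vertex, the bags containing it form a connected subtree. Here bags containing vertex 1 are not connected in the tree, so the decomposition is invalid.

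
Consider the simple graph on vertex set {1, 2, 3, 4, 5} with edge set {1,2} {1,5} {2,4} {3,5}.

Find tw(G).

1

A width-1 tree decomposition is:
Bags: B1 = {2, 4}  B2 = {1, 2}  B3 = {1, 5}  B4 = {3, 5}
Tree: B1–B2, B2–B3, B3–B4
Each bag holds 2 vertices, so the decomposition has width 1, which upper-bounds the treewidth. Any graph with an edge has treewidth ≥ 1, and G has the edge 4–2. Combining the bounds, tw(G) = 1.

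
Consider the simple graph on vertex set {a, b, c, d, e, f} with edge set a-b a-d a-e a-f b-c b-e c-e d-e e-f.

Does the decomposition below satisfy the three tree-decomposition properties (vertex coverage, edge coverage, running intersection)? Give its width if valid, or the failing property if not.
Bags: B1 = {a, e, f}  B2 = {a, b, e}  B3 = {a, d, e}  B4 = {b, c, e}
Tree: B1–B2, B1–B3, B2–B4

Yes; width 2.

Vertex coverage: the bags together contain {a, b, c, d, e, f}, the full vertex set. Edge coverage: each edge of G has both endpoints in at least one bag. Running intersection: for every vertex, the bags containing it form a connected subtree. All three properties hold, so this is a valid tree decomposition of width max|bag| − 1 = 2, and hence tw(G) ≤ 2.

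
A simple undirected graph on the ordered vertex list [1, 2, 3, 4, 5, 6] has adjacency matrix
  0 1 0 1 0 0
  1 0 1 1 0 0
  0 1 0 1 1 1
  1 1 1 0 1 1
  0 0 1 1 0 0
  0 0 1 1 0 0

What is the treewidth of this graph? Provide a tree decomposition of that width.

Each bag holds 3 vertices, so the decomposition has width 2, which upper-bounds the treewidth. On the other hand G contains the 3-clique {1, 2, 4}. A clique must lie in a single bag of any decomposition, so no decomposition can have width below 2. Therefore the treewidth is 2.

Treewidth 2.
One optimal decomposition is:
Bags: B1 = {2, 3, 4}  B2 = {3, 4, 6}  B3 = {3, 4, 5}  B4 = {1, 2, 4}
Tree: B1–B2, B2–B3, B1–B4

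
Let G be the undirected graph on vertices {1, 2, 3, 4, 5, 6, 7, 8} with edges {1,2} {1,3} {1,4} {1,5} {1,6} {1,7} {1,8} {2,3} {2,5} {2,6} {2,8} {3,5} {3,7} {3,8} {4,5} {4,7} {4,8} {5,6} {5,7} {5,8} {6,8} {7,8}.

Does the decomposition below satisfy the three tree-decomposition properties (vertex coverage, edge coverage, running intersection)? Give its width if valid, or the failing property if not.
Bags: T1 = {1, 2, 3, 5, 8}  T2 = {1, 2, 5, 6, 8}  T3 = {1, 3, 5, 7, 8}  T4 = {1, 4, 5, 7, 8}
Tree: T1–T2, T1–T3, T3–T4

Yes; width 4.

Vertex coverage: the bags together contain {1, 2, 3, 4, 5, 6, 7, 8}, the full vertex set. Edge coverage: each edge of G has both endpoints in at least one bag. Running intersection: for every vertex, the bags containing it form a connected subtree. All three properties hold, so this is a valid tree decomposition of width max|bag| − 1 = 4, and hence tw(G) ≤ 4.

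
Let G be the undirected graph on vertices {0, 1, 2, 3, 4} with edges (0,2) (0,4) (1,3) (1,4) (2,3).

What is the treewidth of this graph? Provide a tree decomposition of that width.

Treewidth 2.
One optimal decomposition is:
Bags: B1 = {1, 3, 4}  B2 = {0, 3, 4}  B3 = {0, 2, 3}
Tree: B1–B2, B2–B3

Every bag has size at most 3, so the width is 3 − 1 = 2 and tw(G) ≤ 2. Since 3–1–4–0–2–3 is a cycle in G, G is not acyclic. Forests are exactly the graphs of treewidth ≤ 1, so tw(G) ≥ 2. Combining the bounds, tw(G) = 2.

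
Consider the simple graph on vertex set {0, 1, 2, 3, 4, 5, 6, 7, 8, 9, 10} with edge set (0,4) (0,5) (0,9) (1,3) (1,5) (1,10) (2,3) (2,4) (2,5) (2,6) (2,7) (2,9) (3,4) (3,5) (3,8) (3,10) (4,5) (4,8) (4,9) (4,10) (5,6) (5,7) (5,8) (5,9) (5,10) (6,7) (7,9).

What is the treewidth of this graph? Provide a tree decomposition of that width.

Each bag holds 4 vertices, so the decomposition has width 3, which upper-bounds the treewidth. On the other hand G contains the 4-clique {1, 3, 5, 10}. A clique must lie in a single bag of any decomposition, so no decomposition can have width below 3. Hence tw(G) = 3 exactly.

Treewidth 3.
One optimal decomposition is:
Bags: B1 = {2, 4, 5, 9}  B2 = {2, 3, 4, 5}  B3 = {3, 4, 5, 8}  B4 = {0, 4, 5, 9}  B5 = {3, 4, 5, 10}  B6 = {2, 5, 7, 9}  B7 = {1, 3, 5, 10}  B8 = {2, 5, 6, 7}
Tree: B1–B2, B2–B3, B1–B4, B3–B5, B1–B6, B5–B7, B6–B8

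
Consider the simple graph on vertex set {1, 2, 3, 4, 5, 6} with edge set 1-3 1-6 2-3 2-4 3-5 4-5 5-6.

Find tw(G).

2

A width-2 tree decomposition is:
Bags: B1 = {1, 5, 6}  B2 = {1, 3, 5}  B3 = {3, 4, 5}  B4 = {2, 3, 4}
Tree: B1–B2, B2–B3, B3–B4
Every bag has size at most 3, so the width is 3 − 1 = 2 and tw(G) ≤ 2. The edges 6–1–3–5–6 form a cycle, so G is not a tree and its treewidth is at least 2. Therefore the treewidth is 2.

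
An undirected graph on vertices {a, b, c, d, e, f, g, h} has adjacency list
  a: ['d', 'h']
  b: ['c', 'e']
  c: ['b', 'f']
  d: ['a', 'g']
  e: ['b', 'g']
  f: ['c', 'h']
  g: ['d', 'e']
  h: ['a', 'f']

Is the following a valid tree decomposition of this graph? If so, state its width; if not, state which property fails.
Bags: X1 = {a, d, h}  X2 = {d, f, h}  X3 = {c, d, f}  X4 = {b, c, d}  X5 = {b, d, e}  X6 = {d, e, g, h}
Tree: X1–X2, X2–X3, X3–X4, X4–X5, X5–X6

A tree decomposition must satisfy three properties: every vertex lies in some bag; for every edge, both endpoints lie together in some bag; and for every vertex, the bags containing it form a connected subtree. Here bags containing vertex h are not connected in the tree, so the decomposition is invalid.

No — bags containing vertex h are not connected in the tree.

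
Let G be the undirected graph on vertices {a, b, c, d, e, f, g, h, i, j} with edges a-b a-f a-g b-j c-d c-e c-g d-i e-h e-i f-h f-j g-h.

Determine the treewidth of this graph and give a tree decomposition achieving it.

Treewidth 2.
One such decomposition:
Bags: B1 = {d, e, i}  B2 = {c, d, e}  B3 = {c, e, h}  B4 = {c, g, h}  B5 = {f, g, h}  B6 = {a, f, g}  B7 = {a, f, j}  B8 = {a, b, j}
Tree: B1–B2, B2–B3, B3–B4, B4–B5, B5–B6, B6–B7, B7–B8

The largest bag has 3 vertices, giving width 2; this decomposition certifies tw(G) ≤ 2. For the lower bound, G contains the cycle i–d–c–e–i, so G is not a forest; only forests have treewidth ≤ 1, hence tw(G) ≥ 2. Therefore the treewidth is 2.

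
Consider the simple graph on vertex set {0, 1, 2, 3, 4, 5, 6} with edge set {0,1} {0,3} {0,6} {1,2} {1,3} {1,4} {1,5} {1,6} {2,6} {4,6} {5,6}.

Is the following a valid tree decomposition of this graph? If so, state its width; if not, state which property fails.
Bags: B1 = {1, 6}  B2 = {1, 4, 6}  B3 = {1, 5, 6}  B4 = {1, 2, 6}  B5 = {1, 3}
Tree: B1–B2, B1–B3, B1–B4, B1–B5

A tree decomposition must satisfy three properties: every vertex lies in some bag; for every edge, both endpoints lie together in some bag; and for every vertex, the bags containing it form a connected subtree. Here vertex 0 appears in no bag, so the decomposition is invalid.

No — vertex 0 appears in no bag.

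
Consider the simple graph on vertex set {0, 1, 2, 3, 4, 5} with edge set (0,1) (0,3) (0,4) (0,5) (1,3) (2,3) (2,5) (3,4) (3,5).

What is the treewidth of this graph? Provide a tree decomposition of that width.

Every bag has size at most 3, so the width is 3 − 1 = 2 and tw(G) ≤ 2. For the lower bound, the 3 vertices {0, 1, 3} are pairwise adjacent, and any tree decomposition puts a clique entirely inside one bag — forcing width ≥ 2. Combining the bounds, tw(G) = 2.

Treewidth 2.
Bags: B1 = {0, 1, 3}  B2 = {0, 3, 4}  B3 = {0, 3, 5}  B4 = {2, 3, 5}
Tree: B1–B2, B1–B3, B3–B4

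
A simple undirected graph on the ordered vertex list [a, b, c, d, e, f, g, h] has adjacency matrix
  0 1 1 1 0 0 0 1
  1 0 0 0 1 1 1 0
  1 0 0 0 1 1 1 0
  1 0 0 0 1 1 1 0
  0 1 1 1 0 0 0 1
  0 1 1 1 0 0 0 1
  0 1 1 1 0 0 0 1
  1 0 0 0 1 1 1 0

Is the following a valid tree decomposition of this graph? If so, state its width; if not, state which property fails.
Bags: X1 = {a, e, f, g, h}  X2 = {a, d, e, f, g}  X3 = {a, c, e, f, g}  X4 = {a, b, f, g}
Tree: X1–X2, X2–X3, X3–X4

A tree decomposition must satisfy three properties: every vertex lies in some bag; for every edge, both endpoints lie together in some bag; and for every vertex, the bags containing it form a connected subtree. Here edge (e,b) lies in no bag, so the decomposition is invalid.

No — edge (e,b) lies in no bag.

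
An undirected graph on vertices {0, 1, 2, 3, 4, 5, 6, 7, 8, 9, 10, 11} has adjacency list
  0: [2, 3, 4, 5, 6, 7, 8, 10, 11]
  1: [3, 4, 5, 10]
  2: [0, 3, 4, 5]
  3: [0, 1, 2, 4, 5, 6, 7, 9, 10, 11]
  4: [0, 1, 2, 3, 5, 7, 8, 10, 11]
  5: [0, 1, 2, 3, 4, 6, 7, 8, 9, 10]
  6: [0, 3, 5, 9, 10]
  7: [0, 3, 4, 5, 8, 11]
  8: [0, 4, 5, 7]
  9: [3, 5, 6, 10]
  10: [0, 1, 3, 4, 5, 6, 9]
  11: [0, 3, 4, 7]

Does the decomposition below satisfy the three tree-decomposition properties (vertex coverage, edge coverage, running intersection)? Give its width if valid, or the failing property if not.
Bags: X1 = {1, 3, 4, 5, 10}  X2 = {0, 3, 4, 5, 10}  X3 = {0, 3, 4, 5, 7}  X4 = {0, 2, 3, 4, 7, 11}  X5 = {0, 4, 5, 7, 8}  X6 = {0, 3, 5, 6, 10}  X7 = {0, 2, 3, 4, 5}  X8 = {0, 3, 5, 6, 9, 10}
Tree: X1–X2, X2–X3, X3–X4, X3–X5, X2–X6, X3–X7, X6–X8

No — bags containing vertex 2 are not connected in the tree.

A tree decomposition must satisfy three properties: every vertex lies in some bag; for every edge, both endpoints lie together in some bag; and for every vertex, the bags containing it form a connected subtree. Here bags containing vertex 2 are not connected in the tree, so the decomposition is invalid.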